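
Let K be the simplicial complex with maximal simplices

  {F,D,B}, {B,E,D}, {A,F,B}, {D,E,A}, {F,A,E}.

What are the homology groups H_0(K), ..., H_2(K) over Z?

H_0 ≅ Z,  H_1 ≅ Z,  H_2 = 0.

Take the total order A < B < D < E < F on the vertex set. Then K (dimension 2) consists of the simplices:

  0-simplices (5): A, B, D, E, F
  1-simplices (10): AB, AD, AE, AF, BD, BE, BF, DE, DF, EF
  2-simplices (5): ABF, ADE, AEF, BDE, BDF

giving chain groups C_0 ≅ Z^5, C_1 ≅ Z^10, C_2 ≅ Z^5.

∂_1: C_1 → C_0 sends each edge [p,q] (with p < q) to q − p. For instance
  ∂BF = F − B.
As a 5×10 matrix over Z this has rank 4, with invariant factors (1,1,1,1).

Boundary ∂_2: C_2 → C_1 maps a triangle to the signed sum of its edges. For instance
  ∂ABF = BF − AF + AB,
  ∂BDF = DF − BF + BD.
The resulting 10×5 matrix has rank 5, and its Smith normal form has invariant factors (1,1,1,1,1).

Now H_k = ker ∂_k / im ∂_{k+1}, so:

  H_0: rank C_0 − rank ∂_1 = 5 − 4 = 1, and the invariant factors of ∂_1 are all 1, so H_0 ≅ Z.
  H_1: rank ker ∂_1 − rank ∂_2 = (10 − 4) − 5 = 1, and the invariant factors of ∂_2 are all 1, so H_1 ≅ Z.
  H_2: rank ker ∂_2 − rank ∂_3 = (5 − 5) − 0 = 0, and there is no ∂_3, so H_2 ≅ 0.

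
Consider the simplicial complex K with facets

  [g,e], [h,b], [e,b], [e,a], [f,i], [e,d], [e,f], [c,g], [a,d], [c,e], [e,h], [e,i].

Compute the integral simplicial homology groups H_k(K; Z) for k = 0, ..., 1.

Fix the vertex order a < b < c < d < e < f < g < h < i and write every simplex with vertices in increasing order. Then dim K = 1 and the simplices of K are:

  0-simplices (9): a, b, c, d, e, f, g, h, i
  1-simplices (12): ad, ae, be, bh, ce, cg, de, ef, eg, eh, ei, fi

Hence C_0 ≅ Z^9, C_1 ≅ Z^12.

∂_1: C_1 → C_0 maps an edge to its endpoints' difference, ∂[p,q] = q − p. For instance
  ∂ce = e − c.
The 9×12 boundary matrix has rank 8 and Smith normal form diag(1,1,1,1,1,1,1,1).

Computing H_k = (kernel of ∂_k) / (image of ∂_{k+1}):

  H_0: rank C_0 − rank ∂_1 = 9 − 8 = 1, and the invariant factors of ∂_1 are all 1, so H_0 ≅ Z.
  H_1: rank ker ∂_1 − rank ∂_2 = (12 − 8) − 0 = 4, and there is no ∂_2, so H_1 ≅ Z^4.

H_0 ≅ Z,  H_1 ≅ Z^4.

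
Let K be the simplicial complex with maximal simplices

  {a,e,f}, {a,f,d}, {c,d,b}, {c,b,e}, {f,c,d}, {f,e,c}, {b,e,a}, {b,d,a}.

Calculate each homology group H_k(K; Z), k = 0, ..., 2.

H_0 ≅ Z,  H_1 = 0,  H_2 ≅ Z.

K has 6 vertices, 12 edges, 8 triangles.
rank ∂_0 = 0, rank ∂_1 = 5 ⇒ b_0 = 6 − 0 − 5 = 1; all invariant factors of ∂_1 are 1 so no torsion. So H_0 ≅ Z.
rank ∂_1 = 5, rank ∂_2 = 7 ⇒ b_1 = 12 − 5 − 7 = 0; all invariant factors of ∂_2 are 1 so no torsion. So H_1 ≅ 0.
rank ∂_2 = 7, rank ∂_3 = 0 ⇒ b_2 = 8 − 7 − 0 = 1. So H_2 ≅ Z.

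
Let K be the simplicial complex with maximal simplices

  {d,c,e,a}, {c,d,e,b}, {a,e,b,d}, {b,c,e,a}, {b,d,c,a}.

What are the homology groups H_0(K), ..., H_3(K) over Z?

H_0 = Z,  H_1 = 0,  H_2 = 0,  H_3 = Z.

Take the total order a < b < c < d < e on the vertex set. Then K (dimension 3) consists of the simplices:

  0-simplices (5): a, b, c, d, e
  1-simplices (10): ab, ac, ad, ae, bc, bd, be, cd, ce, de
  2-simplices (10): abc, abd, abe, acd, ace, ade, bcd, bce, bde, cde
  3-simplices (5): abcd, abce, abde, acde, bcde

giving chain groups C_0 ≅ Z^5, C_1 ≅ Z^10, C_2 ≅ Z^10, C_3 ≅ Z^5.

The boundary map ∂_1: C_1 → C_0 maps an edge to its endpoints' difference, ∂[p,q] = q − p. For instance
  ∂ad = d − a.
The resulting 5×10 matrix has rank 4, and its Smith normal form has invariant factors (1,1,1,1).

The boundary map ∂_2: C_2 → C_1 maps a triangle to the signed sum of its edges. For instance
  ∂cde = de − ce + cd,
  ∂abe = be − ae + ab.
As a 10×10 matrix over Z this has rank 6, with invariant factors (1,1,1,1,1,1).

∂_3: C_3 → C_2 sends each 3-simplex σ to the alternating sum Σ_i (−1)^i (σ with its i-th vertex removed). For instance
  ∂abce = bce − ace + abe − abc,
  ∂acde = cde − ade + ace − acd.
The 10×5 boundary matrix has rank 4 and Smith normal form diag(1,1,1,1).

From H_k ≅ ker(∂_k) / im(∂_{k+1}) we obtain:

  H_0: rank C_0 − rank ∂_1 = 5 − 4 = 1, and the invariant factors of ∂_1 are all 1, so H_0 ≅ Z.
  H_1: rank ker ∂_1 − rank ∂_2 = (10 − 4) − 6 = 0, and the invariant factors of ∂_2 are all 1, so H_1 ≅ 0.
  H_2: rank ker ∂_2 − rank ∂_3 = (10 − 6) − 4 = 0, and the invariant factors of ∂_3 are all 1, so H_2 ≅ 0.
  H_3: rank ker ∂_3 − rank ∂_4 = (5 − 4) − 0 = 1, and there is no ∂_4, so H_3 ≅ Z.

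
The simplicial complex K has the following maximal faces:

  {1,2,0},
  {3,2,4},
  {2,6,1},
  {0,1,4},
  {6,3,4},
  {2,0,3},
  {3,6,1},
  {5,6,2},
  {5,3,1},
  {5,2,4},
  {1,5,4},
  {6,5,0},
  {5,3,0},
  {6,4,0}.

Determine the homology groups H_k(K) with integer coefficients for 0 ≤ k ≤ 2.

H_0 ≅ Z,  H_1 ≅ Z^2,  H_2 ≅ Z.

Take the total order 0 < 1 < 2 < 3 < 4 < 5 < 6 on the vertex set. Then K (dimension 2) consists of the simplices:

  0-simplices (7): [0], [1], [2], [3], [4], [5], [6]
  1-simplices (21): [0,1], [0,2], [0,3], [0,4], [0,5], [0,6], [1,2], [1,3], [1,4], [1,5], [1,6], [2,3], [2,4], [2,5], [2,6], [3,4], [3,5], [3,6], [4,5], [4,6], [5,6]
  2-simplices (14): [0,1,2], [0,1,4], [0,2,3], [0,3,5], [0,4,6], [0,5,6], [1,2,6], [1,3,5], [1,3,6], [1,4,5], [2,3,4], [2,4,5], [2,5,6], [3,4,6]

giving chain groups C_0 ≅ Z^7, C_1 ≅ Z^21, C_2 ≅ Z^14.

The boundary map ∂_1: C_1 → C_0 is given by ∂[p,q] = [q] − [p]. For instance
  ∂[0,5] = [5] − [0].
This gives a 7×21 integer matrix of rank 6; reducing to Smith normal form yields diagonal entries (1,1,1,1,1,1).

Boundary ∂_2: C_2 → C_1 acts by ∂[p,q,r] = [q,r] − [p,r] + [p,q]. For instance
  ∂[0,2,3] = [2,3] − [0,3] + [0,2],
  ∂[0,5,6] = [5,6] − [0,6] + [0,5].
The resulting 21×14 matrix has rank 13, and its Smith normal form has invariant factors (1,1,1,1,1,1,1,1,1,1,1,1,1).

Reading off H_k = ker ∂_k / im ∂_{k+1}:

  H_0: rank C_0 − rank ∂_1 = 7 − 6 = 1, and the invariant factors of ∂_1 are all 1, so H_0 = Z.
  H_1: rank ker ∂_1 − rank ∂_2 = (21 − 6) − 13 = 2, and the invariant factors of ∂_2 are all 1, so H_1 = Z^2.
  H_2: rank ker ∂_2 − rank ∂_3 = (14 − 13) − 0 = 1, and there is no ∂_3, so H_2 = Z.

As a check, the Euler characteristic is 7 − 21 + 14 = 0, which agrees with 1 − 2 + 1 = 0.
(K is a triangulation of the torus T^2.)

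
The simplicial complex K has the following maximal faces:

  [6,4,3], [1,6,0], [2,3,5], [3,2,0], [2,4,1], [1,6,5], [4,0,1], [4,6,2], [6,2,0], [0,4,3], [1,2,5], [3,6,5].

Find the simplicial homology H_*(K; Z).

Take the total order 0 < 1 < 2 < 3 < 4 < 5 < 6 on the vertex set. Then K (dimension 2) consists of the simplices:

  0-simplices (7): [0], [1], [2], [3], [4], [5], [6]
  1-simplices (18): [0,1], [0,2], [0,3], [0,4], [0,6], [1,2], [1,4], [1,5], [1,6], [2,3], [2,4], [2,5], [2,6], [3,4], [3,5], [3,6], [4,6], [5,6]
  2-simplices (12): [0,1,4], [0,1,6], [0,2,3], [0,2,6], [0,3,4], [1,2,4], [1,2,5], [1,5,6], [2,3,5], [2,4,6], [3,4,6], [3,5,6]

giving chain groups C_0 ≅ Z^7, C_1 ≅ Z^18, C_2 ≅ Z^12.

Boundary ∂_1: C_1 → C_0 is given by ∂[p,q] = [q] − [p].
This gives a 7×18 integer matrix of rank 6; reducing to Smith normal form yields diagonal entries (1,1,1,1,1,1).

∂_2: C_2 → C_1 acts by ∂[p,q,r] = [q,r] − [p,r] + [p,q]. For instance
  ∂[1,2,5] = [2,5] − [1,5] + [1,2],
  ∂[3,5,6] = [5,6] − [3,6] + [3,5].
The resulting 18×12 matrix has rank 12, and its Smith normal form has invariant factors (1,1,1,1,1,1,1,1,1,1,1,2).

Computing H_k = (kernel of ∂_k) / (image of ∂_{k+1}):

  H_0: rank C_0 − rank ∂_1 = 7 − 6 = 1, and the invariant factors of ∂_1 are all 1, so H_0 = Z.
  H_1: rank ker ∂_1 − rank ∂_2 = (18 − 6) − 12 = 0, and ∂_2 has invariant factor 2 > 1, so H_1 = Z/2.
  H_2: rank ker ∂_2 − rank ∂_3 = (12 − 12) − 0 = 0, and there is no ∂_3, so H_2 = 0.

As a check, the Euler characteristic is 7 − 18 + 12 = 1, which agrees with 1 − 0 + 0 = 1.

H_0 ≅ Z,  H_1 ≅ Z/2,  H_2 = 0.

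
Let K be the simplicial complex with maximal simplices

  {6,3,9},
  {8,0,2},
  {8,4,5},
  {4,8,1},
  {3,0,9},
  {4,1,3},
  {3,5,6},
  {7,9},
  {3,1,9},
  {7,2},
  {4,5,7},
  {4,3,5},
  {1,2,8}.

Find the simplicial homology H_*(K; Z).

K has 10 vertices, 23 edges, 11 triangles.
rank ∂_0 = 0, rank ∂_1 = 9 ⇒ b_0 = 10 − 0 − 9 = 1; all invariant factors of ∂_1 are 1 so no torsion. So H_0 ≅ Z.
rank ∂_1 = 9, rank ∂_2 = 11 ⇒ b_1 = 23 − 9 − 11 = 3; all invariant factors of ∂_2 are 1 so no torsion. So H_1 ≅ Z^3.
rank ∂_2 = 11, rank ∂_3 = 0 ⇒ b_2 = 11 − 11 − 0 = 0. So H_2 ≅ 0.

H_0 = Z,  H_1 = Z^3,  H_2 = 0.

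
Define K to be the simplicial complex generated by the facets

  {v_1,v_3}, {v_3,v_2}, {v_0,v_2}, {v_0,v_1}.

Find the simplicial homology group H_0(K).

H_0 = Z.

K has 4 vertices, 4 edges.
rank ∂_0 = 0, rank ∂_1 = 3 ⇒ b_0 = 4 − 0 − 3 = 1; all invariant factors of ∂_1 are 1 so no torsion. So H_0 = Z.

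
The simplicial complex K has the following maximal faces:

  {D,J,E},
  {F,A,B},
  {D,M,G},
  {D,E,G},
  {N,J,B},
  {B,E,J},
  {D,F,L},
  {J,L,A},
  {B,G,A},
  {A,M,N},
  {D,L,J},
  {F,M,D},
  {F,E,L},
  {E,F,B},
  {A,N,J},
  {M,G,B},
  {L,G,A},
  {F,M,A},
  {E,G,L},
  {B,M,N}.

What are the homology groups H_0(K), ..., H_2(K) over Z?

H_0 = Z,  H_1 = Z ⊕ Z/2Z,  H_2 = 0.

Fix the vertex order A < B < D < E < F < G < J < L < M < N and write every simplex with vertices in increasing order. Then dim K = 2 and the simplices of K are:

  0-simplices (10): A, B, D, E, F, G, J, L, M, N
  1-simplices (30): AB, AF, AG, AJ, AL, AM, AN, BE, BF, BG, BJ, BM, BN, DE, DF, DG, DJ, DL, DM, EF, EG, EJ, EL, FL, FM, GL, GM, JL, JN, MN
  2-simplices (20): ABF, ABG, AFM, AGL, AJL, AJN, AMN, BEF, BEJ, BGM, BJN, BMN, DEG, DEJ, DFL, DFM, DGM, DJL, EFL, EGL

giving chain groups C_0 ≅ Z^10, C_1 ≅ Z^30, C_2 ≅ Z^20.

The boundary map ∂_1: C_1 → C_0 maps an edge to its endpoints' difference, ∂[p,q] = q − p. For instance
  ∂AN = N − A.
The resulting 10×30 matrix has rank 9, and its Smith normal form has invariant factors (1,1,1,1,1,1,1,1,1).

Boundary ∂_2: C_2 → C_1 maps a triangle to the signed sum of its edges. For instance
  ∂BMN = MN − BN + BM,
  ∂DJL = JL − DL + DJ.
As a 30×20 matrix over Z this has rank 20, with invariant factors (1,1,1,1,1,1,1,1,1,1,1,1,1,1,1,1,1,1,1,2).

Now H_k = ker ∂_k / im ∂_{k+1}, so:

  H_0: rank C_0 − rank ∂_1 = 10 − 9 = 1, and the invariant factors of ∂_1 are all 1, so H_0 = Z.
  H_1: rank ker ∂_1 − rank ∂_2 = (30 − 9) − 20 = 1, and ∂_2 has invariant factor 2 > 1, so H_1 = Z ⊕ Z/2Z.
  H_2: rank ker ∂_2 − rank ∂_3 = (20 − 20) − 0 = 0, and there is no ∂_3, so H_2 = 0.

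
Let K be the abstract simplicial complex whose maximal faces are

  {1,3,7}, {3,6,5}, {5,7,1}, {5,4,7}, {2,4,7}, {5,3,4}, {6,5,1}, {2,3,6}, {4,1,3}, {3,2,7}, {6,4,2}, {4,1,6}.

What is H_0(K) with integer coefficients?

We work with the vertex ordering 1 < 2 < 3 < 4 < 5 < 6 < 7. The simplices of K, each written with vertices in increasing order, are:

  0-simplices (7): [1], [2], [3], [4], [5], [6], [7]
  1-simplices (18): [1,3], [1,4], [1,5], [1,6], [1,7], [2,3], [2,4], [2,6], [2,7], [3,4], [3,5], [3,6], [3,7], [4,5], [4,6], [4,7], [5,6], [5,7]
  2-simplices (12): [1,3,4], [1,3,7], [1,4,6], [1,5,6], [1,5,7], [2,3,6], [2,3,7], [2,4,6], [2,4,7], [3,4,5], [3,5,6], [4,5,7]

so the chain groups are C_0 ≅ Z^7, C_1 ≅ Z^18, C_2 ≅ Z^12.

∂_1: C_1 → C_0 maps an edge to its endpoints' difference, ∂[p,q] = q − p. For instance
  ∂[1,4] = [4] − [1].
The resulting 7×18 matrix has rank 6, and its Smith normal form has invariant factors (1,1,1,1,1,1).

The boundary map ∂_2: C_2 → C_1 maps a triangle to the signed sum of its edges. For instance
  ∂[1,4,6] = [4,6] − [1,6] + [1,4],
  ∂[2,3,6] = [3,6] − [2,6] + [2,3].
This gives a 18×12 integer matrix of rank 12; reducing to Smith normal form yields diagonal entries (1,1,1,1,1,1,1,1,1,1,1,2).

Reading off H_k = ker ∂_k / im ∂_{k+1}:

  H_0: rank C_0 − rank ∂_1 = 7 − 6 = 1, and the invariant factors of ∂_1 are all 1, so H_0 = Z.

H_0 ≅ Z.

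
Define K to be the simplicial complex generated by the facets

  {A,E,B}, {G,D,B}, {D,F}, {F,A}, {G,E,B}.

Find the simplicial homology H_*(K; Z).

K has 6 vertices, 9 edges, 3 triangles.
rank ∂_0 = 0, rank ∂_1 = 5 ⇒ b_0 = 6 − 0 − 5 = 1; all invariant factors of ∂_1 are 1 so no torsion. So H_0 ≅ Z.
rank ∂_1 = 5, rank ∂_2 = 3 ⇒ b_1 = 9 − 5 − 3 = 1; all invariant factors of ∂_2 are 1 so no torsion. So H_1 ≅ Z.
rank ∂_2 = 3, rank ∂_3 = 0 ⇒ b_2 = 3 − 3 − 0 = 0. So H_2 ≅ 0.

H_0 = Z,  H_1 = Z,  H_2 = 0.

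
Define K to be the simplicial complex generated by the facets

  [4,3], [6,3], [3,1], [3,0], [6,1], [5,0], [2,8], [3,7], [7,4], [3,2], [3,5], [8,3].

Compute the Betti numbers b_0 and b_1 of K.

b_0 = 1, b_1 = 4.

Order the vertices as 0 < 1 < 2 < 3 < 4 < 5 < 6 < 7 < 8. Listing each simplex with vertices in this order, K has dimension 1 with simplices:

  0-simplices (9): [0], [1], [2], [3], [4], [5], [6], [7], [8]
  1-simplices (12): [0,3], [0,5], [1,3], [1,6], [2,3], [2,8], [3,4], [3,5], [3,6], [3,7], [3,8], [4,7]

Hence C_0 ≅ Z^9, C_1 ≅ Z^12.

The boundary map ∂_1: C_1 → C_0 is given by ∂[p,q] = [q] − [p].
The resulting 9×12 matrix has rank 8, and its Smith normal form has invariant factors (1,1,1,1,1,1,1,1).

Now H_k = ker ∂_k / im ∂_{k+1}, so:

  H_0: rank C_0 − rank ∂_1 = 9 − 8 = 1, and the invariant factors of ∂_1 are all 1, so H_0 = Z.
  H_1: rank ker ∂_1 − rank ∂_2 = (12 − 8) − 0 = 4, and there is no ∂_2, so H_1 = Z^4.

(K is a triangulation of a wedge of 4 circles.)

Hence the Betti numbers are b_0 = 1, b_1 = 4.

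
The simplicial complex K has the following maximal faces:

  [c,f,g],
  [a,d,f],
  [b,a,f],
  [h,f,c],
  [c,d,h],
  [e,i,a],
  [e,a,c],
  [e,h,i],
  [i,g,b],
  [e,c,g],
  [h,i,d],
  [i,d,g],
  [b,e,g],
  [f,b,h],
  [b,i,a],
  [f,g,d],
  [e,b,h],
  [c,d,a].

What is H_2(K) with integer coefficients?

Fix the vertex order a < b < c < d < e < f < g < h < i and write every simplex with vertices in increasing order. Then dim K = 2 and the simplices of K are:

  0-simplices (9): a, b, c, d, e, f, g, h, i
  1-simplices (27): ab, ac, ad, ae, af, ai, be, bf, bg, bh, bi, cd, ce, cf, cg, ch, df, dg, dh, di, eg, eh, ei, fg, fh, gi, hi
  2-simplices (18): abf, abi, acd, ace, adf, aei, beg, beh, bfh, bgi, cdh, ceg, cfg, cfh, dfg, dgi, dhi, ehi

giving chain groups C_0 ≅ Z^9, C_1 ≅ Z^27, C_2 ≅ Z^18.

∂_1: C_1 → C_0 maps an edge to its endpoints' difference, ∂[p,q] = q − p. For instance
  ∂be = e − b.
This gives a 9×27 integer matrix of rank 8; reducing to Smith normal form yields diagonal entries (1,1,1,1,1,1,1,1).

Boundary ∂_2: C_2 → C_1 maps a triangle to the signed sum of its edges. For instance
  ∂abi = bi − ai + ab,
  ∂cfh = fh − ch + cf.
As a 27×18 matrix over Z this has rank 18, with invariant factors (1,1,1,1,1,1,1,1,1,1,1,1,1,1,1,1,1,2).

Computing H_k = (kernel of ∂_k) / (image of ∂_{k+1}):

  H_2: rank ker ∂_2 − rank ∂_3 = (18 − 18) − 0 = 0, and there is no ∂_3, so H_2 ≅ 0.

H_2 = 0.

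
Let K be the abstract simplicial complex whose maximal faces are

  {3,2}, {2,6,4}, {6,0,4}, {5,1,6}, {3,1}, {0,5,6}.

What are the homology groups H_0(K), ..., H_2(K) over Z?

We work with the vertex ordering 0 < 1 < 2 < 3 < 4 < 5 < 6. The simplices of K, each written with vertices in increasing order, are:

  0-simplices (7): [0], [1], [2], [3], [4], [5], [6]
  1-simplices (11): [0,4], [0,5], [0,6], [1,3], [1,5], [1,6], [2,3], [2,4], [2,6], [4,6], [5,6]
  2-simplices (4): [0,4,6], [0,5,6], [1,5,6], [2,4,6]

so the chain groups are C_0 ≅ Z^7, C_1 ≅ Z^11, C_2 ≅ Z^4.

∂_1: C_1 → C_0 maps an edge to its endpoints' difference, ∂[p,q] = q − p. For instance
  ∂[1,5] = [5] − [1].
This gives a 7×11 integer matrix of rank 6; reducing to Smith normal form yields diagonal entries (1,1,1,1,1,1).

Boundary ∂_2: C_2 → C_1 acts by ∂[p,q,r] = [q,r] − [p,r] + [p,q]. For instance
  ∂[0,5,6] = [5,6] − [0,6] + [0,5],
  ∂[1,5,6] = [5,6] − [1,6] + [1,5].
As a 11×4 matrix over Z this has rank 4, with invariant factors (1,1,1,1).

From H_k ≅ ker(∂_k) / im(∂_{k+1}) we obtain:

  H_0: rank C_0 − rank ∂_1 = 7 − 6 = 1, and the invariant factors of ∂_1 are all 1, so H_0 ≅ Z.
  H_1: rank ker ∂_1 − rank ∂_2 = (11 − 6) − 4 = 1, and the invariant factors of ∂_2 are all 1, so H_1 ≅ Z.
  H_2: rank ker ∂_2 − rank ∂_3 = (4 − 4) − 0 = 0, and there is no ∂_3, so H_2 ≅ 0.

As a check, the Euler characteristic is 7 − 11 + 4 = 0, which agrees with 1 − 1 + 0 = 0.

H_0 ≅ Z,  H_1 ≅ Z,  H_2 = 0.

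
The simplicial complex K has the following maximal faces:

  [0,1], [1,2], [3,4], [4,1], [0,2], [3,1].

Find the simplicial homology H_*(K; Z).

H_0 ≅ Z,  H_1 ≅ Z^2.

Fix the vertex order 0 < 1 < 2 < 3 < 4 and write every simplex with vertices in increasing order. Then dim K = 1 and the simplices of K are:

  0-simplices (5): [0], [1], [2], [3], [4]
  1-simplices (6): [0,1], [0,2], [1,2], [1,3], [1,4], [3,4]

so the chain groups are C_0 ≅ Z^5, C_1 ≅ Z^6.

∂_1: C_1 → C_0 maps an edge to its endpoints' difference, ∂[p,q] = q − p. For instance
  ∂[0,2] = [2] − [0].
This gives a 5×6 integer matrix of rank 4; reducing to Smith normal form yields diagonal entries (1,1,1,1).

Now H_k = ker ∂_k / im ∂_{k+1}, so:

  H_0: rank C_0 − rank ∂_1 = 5 − 4 = 1, and the invariant factors of ∂_1 are all 1, so H_0 = Z.
  H_1: rank ker ∂_1 − rank ∂_2 = (6 − 4) − 0 = 2, and there is no ∂_2, so H_1 = Z^2.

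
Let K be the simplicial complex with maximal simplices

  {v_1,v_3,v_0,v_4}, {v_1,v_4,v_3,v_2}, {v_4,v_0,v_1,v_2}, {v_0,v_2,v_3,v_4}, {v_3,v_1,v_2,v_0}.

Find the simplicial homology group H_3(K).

Take the total order v_0 < v_1 < v_2 < v_3 < v_4 on the vertex set. Then K (dimension 3) consists of the simplices:

  0-simplices (5): [v_0], [v_1], [v_2], [v_3], [v_4]
  1-simplices (10): [v_0,v_1], [v_0,v_2], [v_0,v_3], [v_0,v_4], [v_1,v_2], [v_1,v_3], [v_1,v_4], [v_2,v_3], [v_2,v_4], [v_3,v_4]
  2-simplices (10): [v_0,v_1,v_2], [v_0,v_1,v_3], [v_0,v_1,v_4], [v_0,v_2,v_3], [v_0,v_2,v_4], [v_0,v_3,v_4], [v_1,v_2,v_3], [v_1,v_2,v_4], [v_1,v_3,v_4], [v_2,v_3,v_4]
  3-simplices (5): [v_0,v_1,v_2,v_3], [v_0,v_1,v_2,v_4], [v_0,v_1,v_3,v_4], [v_0,v_2,v_3,v_4], [v_1,v_2,v_3,v_4]

Hence C_0 ≅ Z^5, C_1 ≅ Z^10, C_2 ≅ Z^10, C_3 ≅ Z^5.

The boundary map ∂_1: C_1 → C_0 sends each edge [p,q] (with p < q) to q − p.
As a 5×10 matrix over Z this has rank 4, with invariant factors (1,1,1,1).

∂_2: C_2 → C_1 sends each 2-simplex [p,q,r] to [q,r] − [p,r] + [p,q]. For instance
  ∂[v_0,v_2,v_3] = [v_2,v_3] − [v_0,v_3] + [v_0,v_2],
  ∂[v_2,v_3,v_4] = [v_3,v_4] − [v_2,v_4] + [v_2,v_3].
This gives a 10×10 integer matrix of rank 6; reducing to Smith normal form yields diagonal entries (1,1,1,1,1,1).

Boundary ∂_3: C_3 → C_2 sends each 3-simplex σ to the alternating sum Σ_i (−1)^i (σ with its i-th vertex removed). For instance
  ∂[v_1,v_2,v_3,v_4] = [v_2,v_3,v_4] − [v_1,v_3,v_4] + [v_1,v_2,v_4] − [v_1,v_2,v_3],
  ∂[v_0,v_2,v_3,v_4] = [v_2,v_3,v_4] − [v_0,v_3,v_4] + [v_0,v_2,v_4] − [v_0,v_2,v_3].
This gives a 10×5 integer matrix of rank 4; reducing to Smith normal form yields diagonal entries (1,1,1,1).

Now H_k = ker ∂_k / im ∂_{k+1}, so:

  H_3: rank ker ∂_3 − rank ∂_4 = (5 − 4) − 0 = 1, and there is no ∂_4, so H_3 ≅ Z.

(K is a triangulation of the 3-sphere S^3.)

H_3 = Z.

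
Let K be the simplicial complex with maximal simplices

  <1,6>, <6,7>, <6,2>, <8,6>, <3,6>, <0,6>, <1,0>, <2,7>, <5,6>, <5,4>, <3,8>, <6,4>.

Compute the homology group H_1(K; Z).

Fix the vertex order 0 < 1 < 2 < 3 < 4 < 5 < 6 < 7 < 8 and write every simplex with vertices in increasing order. Then dim K = 1 and the simplices of K are:

  0-simplices (9): [0], [1], [2], [3], [4], [5], [6], [7], [8]
  1-simplices (12): [0,1], [0,6], [1,6], [2,6], [2,7], [3,6], [3,8], [4,5], [4,6], [5,6], [6,7], [6,8]

so the chain groups are C_0 ≅ Z^9, C_1 ≅ Z^12.

∂_1: C_1 → C_0 sends each edge [p,q] (with p < q) to q − p. For instance
  ∂[0,1] = [1] − [0].
As a 9×12 matrix over Z this has rank 8, with invariant factors (1,1,1,1,1,1,1,1).

Computing H_k = (kernel of ∂_k) / (image of ∂_{k+1}):

  H_1: rank ker ∂_1 − rank ∂_2 = (12 − 8) − 0 = 4, and there is no ∂_2, so H_1 = Z^4.

H_1 = Z^4.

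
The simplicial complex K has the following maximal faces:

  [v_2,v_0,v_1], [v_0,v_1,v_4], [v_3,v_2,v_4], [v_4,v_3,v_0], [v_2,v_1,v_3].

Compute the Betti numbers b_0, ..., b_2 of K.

Order the vertices as v_0 < v_1 < v_2 < v_3 < v_4. Listing each simplex with vertices in this order, K has dimension 2 with simplices:

  0-simplices (5): [v_0], [v_1], [v_2], [v_3], [v_4]
  1-simplices (10): [v_0,v_1], [v_0,v_2], [v_0,v_3], [v_0,v_4], [v_1,v_2], [v_1,v_3], [v_1,v_4], [v_2,v_3], [v_2,v_4], [v_3,v_4]
  2-simplices (5): [v_0,v_1,v_2], [v_0,v_1,v_4], [v_0,v_3,v_4], [v_1,v_2,v_3], [v_2,v_3,v_4]

Hence C_0 ≅ Z^5, C_1 ≅ Z^10, C_2 ≅ Z^5.

∂_1: C_1 → C_0 sends each edge [p,q] (with p < q) to q − p.
As a 5×10 matrix over Z this has rank 4, with invariant factors (1,1,1,1).

The boundary map ∂_2: C_2 → C_1 maps a triangle to the signed sum of its edges. For instance
  ∂[v_0,v_3,v_4] = [v_3,v_4] − [v_0,v_4] + [v_0,v_3],
  ∂[v_0,v_1,v_2] = [v_1,v_2] − [v_0,v_2] + [v_0,v_1].
This gives a 10×5 integer matrix of rank 5; reducing to Smith normal form yields diagonal entries (1,1,1,1,1).

From H_k ≅ ker(∂_k) / im(∂_{k+1}) we obtain:

  H_0: rank C_0 − rank ∂_1 = 5 − 4 = 1, and the invariant factors of ∂_1 are all 1, so H_0 ≅ Z.
  H_1: rank ker ∂_1 − rank ∂_2 = (10 − 4) − 5 = 1, and the invariant factors of ∂_2 are all 1, so H_1 ≅ Z.
  H_2: rank ker ∂_2 − rank ∂_3 = (5 − 5) − 0 = 0, and there is no ∂_3, so H_2 ≅ 0.

As a check, the Euler characteristic is 5 − 10 + 5 = 0, which agrees with 1 − 1 + 0 = 0.

Hence the Betti numbers are b_0 = 1, b_1 = 1, b_2 = 0.

b_0 = 1, b_1 = 1, b_2 = 0.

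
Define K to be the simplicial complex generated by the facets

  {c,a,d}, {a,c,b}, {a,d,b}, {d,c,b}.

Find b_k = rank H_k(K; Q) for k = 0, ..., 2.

b_0 = 1, b_1 = 0, b_2 = 1.

We work with the vertex ordering a < b < c < d. The simplices of K, each written with vertices in increasing order, are:

  0-simplices (4): a, b, c, d
  1-simplices (6): ab, ac, ad, bc, bd, cd
  2-simplices (4): abc, abd, acd, bcd

so the chain groups are C_0 ≅ Z^4, C_1 ≅ Z^6, C_2 ≅ Z^4.

The boundary map ∂_1: C_1 → C_0 is given by ∂[p,q] = [q] − [p].
As a 4×6 matrix over Z this has rank 3, with invariant factors (1,1,1).

Boundary ∂_2: C_2 → C_1 maps a triangle to the signed sum of its edges. For instance
  ∂bcd = cd − bd + bc,
  ∂abc = bc − ac + ab.
This gives a 6×4 integer matrix of rank 3; reducing to Smith normal form yields diagonal entries (1,1,1).

Reading off H_k = ker ∂_k / im ∂_{k+1}:

  H_0: rank C_0 − rank ∂_1 = 4 − 3 = 1, and the invariant factors of ∂_1 are all 1, so H_0 = Z.
  H_1: rank ker ∂_1 − rank ∂_2 = (6 − 3) − 3 = 0, and the invariant factors of ∂_2 are all 1, so H_1 = 0.
  H_2: rank ker ∂_2 − rank ∂_3 = (4 − 3) − 0 = 1, and there is no ∂_3, so H_2 = Z.

(K is a triangulation of the 2-sphere S^2.)

Hence the Betti numbers are b_0 = 1, b_1 = 0, b_2 = 1.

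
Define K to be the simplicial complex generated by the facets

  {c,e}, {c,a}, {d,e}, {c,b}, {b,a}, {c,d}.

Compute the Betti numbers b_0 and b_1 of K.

K has 5 vertices, 6 edges.
rank ∂_0 = 0, rank ∂_1 = 4 ⇒ b_0 = 5 − 0 − 4 = 1; all invariant factors of ∂_1 are 1 so no torsion. So H_0 ≅ Z.
rank ∂_1 = 4, rank ∂_2 = 0 ⇒ b_1 = 6 − 4 − 0 = 2. So H_1 ≅ Z^2.

b_0 = 1, b_1 = 2.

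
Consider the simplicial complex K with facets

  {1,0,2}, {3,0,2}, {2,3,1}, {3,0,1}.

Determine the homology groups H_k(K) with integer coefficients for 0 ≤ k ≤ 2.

H_0 ≅ Z,  H_1 = 0,  H_2 ≅ Z.

Order the vertices as 0 < 1 < 2 < 3. Listing each simplex with vertices in this order, K has dimension 2 with simplices:

  0-simplices (4): [0], [1], [2], [3]
  1-simplices (6): [0,1], [0,2], [0,3], [1,2], [1,3], [2,3]
  2-simplices (4): [0,1,2], [0,1,3], [0,2,3], [1,2,3]

giving chain groups C_0 ≅ Z^4, C_1 ≅ Z^6, C_2 ≅ Z^4.

Boundary ∂_1: C_1 → C_0 maps an edge to its endpoints' difference, ∂[p,q] = q − p. For instance
  ∂[1,3] = [3] − [1].
The 4×6 boundary matrix has rank 3 and Smith normal form diag(1,1,1).

Boundary ∂_2: C_2 → C_1 sends each 2-simplex [p,q,r] to [q,r] − [p,r] + [p,q]. For instance
  ∂[0,1,2] = [1,2] − [0,2] + [0,1],
  ∂[0,2,3] = [2,3] − [0,3] + [0,2].
This gives a 6×4 integer matrix of rank 3; reducing to Smith normal form yields diagonal entries (1,1,1).

Now H_k = ker ∂_k / im ∂_{k+1}, so:

  H_0: rank C_0 − rank ∂_1 = 4 − 3 = 1, and the invariant factors of ∂_1 are all 1, so H_0 = Z.
  H_1: rank ker ∂_1 − rank ∂_2 = (6 − 3) − 3 = 0, and the invariant factors of ∂_2 are all 1, so H_1 = 0.
  H_2: rank ker ∂_2 − rank ∂_3 = (4 − 3) − 0 = 1, and there is no ∂_3, so H_2 = Z.

As a check, the Euler characteristic is 4 − 6 + 4 = 2, which agrees with 1 − 0 + 1 = 2.
(K is a triangulation of the 2-sphere S^2.)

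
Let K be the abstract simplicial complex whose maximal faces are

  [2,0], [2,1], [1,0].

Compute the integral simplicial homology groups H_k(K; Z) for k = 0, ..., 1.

H_0 ≅ Z,  H_1 ≅ Z.

Order the vertices as 0 < 1 < 2. Listing each simplex with vertices in this order, K has dimension 1 with simplices:

  0-simplices (3): [0], [1], [2]
  1-simplices (3): [0,1], [0,2], [1,2]

Hence C_0 ≅ Z^3, C_1 ≅ Z^3.

∂_1: C_1 → C_0 is given by ∂[p,q] = [q] − [p].
As a 3×3 matrix over Z this has rank 2, with invariant factors (1,1).

From H_k ≅ ker(∂_k) / im(∂_{k+1}) we obtain:

  H_0: rank C_0 − rank ∂_1 = 3 − 2 = 1, and the invariant factors of ∂_1 are all 1, so H_0 ≅ Z.
  H_1: rank ker ∂_1 − rank ∂_2 = (3 − 2) − 0 = 1, and there is no ∂_2, so H_1 ≅ Z.

(K is a triangulation of the circle S^1.)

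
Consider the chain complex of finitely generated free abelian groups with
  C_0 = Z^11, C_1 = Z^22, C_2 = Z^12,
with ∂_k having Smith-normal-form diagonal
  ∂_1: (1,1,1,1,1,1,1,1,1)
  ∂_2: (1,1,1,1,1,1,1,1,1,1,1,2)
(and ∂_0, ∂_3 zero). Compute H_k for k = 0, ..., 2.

H_0: b_0 = 11 − 0 − 9 = 2; torsion from ∂_1 factors > 1: none. So H_0 = Z^2.
H_1: b_1 = 22 − 9 − 12 = 1; torsion from ∂_2 factors > 1: [2]. So H_1 = Z ⊕ Z/2Z.
H_2: b_2 = 12 − 12 − 0 = 0; torsion from ∂_3 factors > 1: none. So H_2 = 0.

H_0 = Z^2,  H_1 = Z ⊕ Z/2Z,  H_2 = 0.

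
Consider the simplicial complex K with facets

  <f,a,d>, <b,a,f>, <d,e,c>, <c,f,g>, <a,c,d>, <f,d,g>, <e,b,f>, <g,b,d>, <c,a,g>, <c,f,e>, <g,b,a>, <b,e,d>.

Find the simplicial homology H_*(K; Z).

Take the total order a < b < c < d < e < f < g on the vertex set. Then K (dimension 2) consists of the simplices:

  0-simplices (7): a, b, c, d, e, f, g
  1-simplices (18): ab, ac, ad, af, ag, bd, be, bf, bg, cd, ce, cf, cg, de, df, dg, ef, fg
  2-simplices (12): abf, abg, acd, acg, adf, bde, bdg, bef, cde, cef, cfg, dfg

so the chain groups are C_0 ≅ Z^7, C_1 ≅ Z^18, C_2 ≅ Z^12.

The boundary map ∂_1: C_1 → C_0 is given by ∂[p,q] = [q] − [p]. For instance
  ∂be = e − b.
The 7×18 boundary matrix has rank 6 and Smith normal form diag(1,1,1,1,1,1).

The boundary map ∂_2: C_2 → C_1 sends each 2-simplex [p,q,r] to [q,r] − [p,r] + [p,q]. For instance
  ∂bde = de − be + bd,
  ∂cde = de − ce + cd.
The resulting 18×12 matrix has rank 12, and its Smith normal form has invariant factors (1,1,1,1,1,1,1,1,1,1,1,2).

Reading off H_k = ker ∂_k / im ∂_{k+1}:

  H_0: rank C_0 − rank ∂_1 = 7 − 6 = 1, and the invariant factors of ∂_1 are all 1, so H_0 = Z.
  H_1: rank ker ∂_1 − rank ∂_2 = (18 − 6) − 12 = 0, and ∂_2 has invariant factor 2 > 1, so H_1 = Z/2.
  H_2: rank ker ∂_2 − rank ∂_3 = (12 − 12) − 0 = 0, and there is no ∂_3, so H_2 = 0.

H_0 = Z,  H_1 = Z/2,  H_2 = 0.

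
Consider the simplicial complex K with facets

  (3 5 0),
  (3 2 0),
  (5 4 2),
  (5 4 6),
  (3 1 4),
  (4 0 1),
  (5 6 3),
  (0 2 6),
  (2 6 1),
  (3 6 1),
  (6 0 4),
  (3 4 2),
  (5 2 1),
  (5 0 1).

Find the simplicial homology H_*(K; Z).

H_0 = Z,  H_1 = Z^2,  H_2 = Z.

K has 7 vertices, 21 edges, 14 triangles.
rank ∂_0 = 0, rank ∂_1 = 6 ⇒ b_0 = 7 − 0 − 6 = 1; all invariant factors of ∂_1 are 1 so no torsion. So H_0 = Z.
rank ∂_1 = 6, rank ∂_2 = 13 ⇒ b_1 = 21 − 6 − 13 = 2; all invariant factors of ∂_2 are 1 so no torsion. So H_1 = Z^2.
rank ∂_2 = 13, rank ∂_3 = 0 ⇒ b_2 = 14 − 13 − 0 = 1. So H_2 = Z.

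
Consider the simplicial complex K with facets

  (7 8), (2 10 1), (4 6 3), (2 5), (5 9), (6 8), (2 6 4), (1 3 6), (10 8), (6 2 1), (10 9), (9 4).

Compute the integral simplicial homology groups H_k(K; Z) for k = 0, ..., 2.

Fix the vertex order 1 < 2 < 3 < 4 < 5 < 6 < 7 < 8 < 9 < 10 and write every simplex with vertices in increasing order. Then dim K = 2 and the simplices of K are:

  0-simplices (10): [1], [2], [3], [4], [5], [6], [7], [8], [9], [10]
  1-simplices (17): [1,2], [1,3], [1,6], [1,10], [2,4], [2,5], [2,6], [2,10], [3,4], [3,6], [4,6], [4,9], [5,9], [6,8], [7,8], [8,10], [9,10]
  2-simplices (5): [1,2,6], [1,2,10], [1,3,6], [2,4,6], [3,4,6]

Hence C_0 ≅ Z^10, C_1 ≅ Z^17, C_2 ≅ Z^5.

The boundary map ∂_1: C_1 → C_0 is given by ∂[p,q] = [q] − [p]. For instance
  ∂[2,4] = [4] − [2].
The resulting 10×17 matrix has rank 9, and its Smith normal form has invariant factors (1,1,1,1,1,1,1,1,1).

Boundary ∂_2: C_2 → C_1 sends each 2-simplex [p,q,r] to [q,r] − [p,r] + [p,q]. For instance
  ∂[1,2,10] = [2,10] − [1,10] + [1,2],
  ∂[1,3,6] = [3,6] − [1,6] + [1,3].
As a 17×5 matrix over Z this has rank 5, with invariant factors (1,1,1,1,1).

Computing H_k = (kernel of ∂_k) / (image of ∂_{k+1}):

  H_0: rank C_0 − rank ∂_1 = 10 − 9 = 1, and the invariant factors of ∂_1 are all 1, so H_0 = Z.
  H_1: rank ker ∂_1 − rank ∂_2 = (17 − 9) − 5 = 3, and the invariant factors of ∂_2 are all 1, so H_1 = Z^3.
  H_2: rank ker ∂_2 − rank ∂_3 = (5 − 5) − 0 = 0, and there is no ∂_3, so H_2 = 0.

H_0 = Z,  H_1 = Z^3,  H_2 = 0.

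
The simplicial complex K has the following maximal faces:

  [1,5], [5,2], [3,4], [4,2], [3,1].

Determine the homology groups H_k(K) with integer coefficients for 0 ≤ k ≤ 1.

H_0 ≅ Z,  H_1 ≅ Z.

Take the total order 1 < 2 < 3 < 4 < 5 on the vertex set. Then K (dimension 1) consists of the simplices:

  0-simplices (5): [1], [2], [3], [4], [5]
  1-simplices (5): [1,3], [1,5], [2,4], [2,5], [3,4]

so the chain groups are C_0 ≅ Z^5, C_1 ≅ Z^5.

Boundary ∂_1: C_1 → C_0 maps an edge to its endpoints' difference, ∂[p,q] = q − p. For instance
  ∂[3,4] = [4] − [3].
As a 5×5 matrix over Z this has rank 4, with invariant factors (1,1,1,1).

Computing H_k = (kernel of ∂_k) / (image of ∂_{k+1}):

  H_0: rank C_0 − rank ∂_1 = 5 − 4 = 1, and the invariant factors of ∂_1 are all 1, so H_0 ≅ Z.
  H_1: rank ker ∂_1 − rank ∂_2 = (5 − 4) − 0 = 1, and there is no ∂_2, so H_1 ≅ Z.

(K is a triangulation of the circle S^1.)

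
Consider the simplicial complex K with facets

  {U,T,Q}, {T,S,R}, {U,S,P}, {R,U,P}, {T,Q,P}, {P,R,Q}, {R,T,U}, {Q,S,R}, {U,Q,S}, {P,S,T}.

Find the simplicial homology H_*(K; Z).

Fix the vertex order P < Q < R < S < T < U and write every simplex with vertices in increasing order. Then dim K = 2 and the simplices of K are:

  0-simplices (6): P, Q, R, S, T, U
  1-simplices (15): PQ, PR, PS, PT, PU, QR, QS, QT, QU, RS, RT, RU, ST, SU, TU
  2-simplices (10): PQR, PQT, PRU, PST, PSU, QRS, QSU, QTU, RST, RTU

Hence C_0 ≅ Z^6, C_1 ≅ Z^15, C_2 ≅ Z^10.

∂_1: C_1 → C_0 maps an edge to its endpoints' difference, ∂[p,q] = q − p. For instance
  ∂PS = S − P.
The 6×15 boundary matrix has rank 5 and Smith normal form diag(1,1,1,1,1).

The boundary map ∂_2: C_2 → C_1 maps a triangle to the signed sum of its edges. For instance
  ∂PST = ST − PT + PS,
  ∂QTU = TU − QU + QT.
As a 15×10 matrix over Z this has rank 10, with invariant factors (1,1,1,1,1,1,1,1,1,2).

Now H_k = ker ∂_k / im ∂_{k+1}, so:

  H_0: rank C_0 − rank ∂_1 = 6 − 5 = 1, and the invariant factors of ∂_1 are all 1, so H_0 = Z.
  H_1: rank ker ∂_1 − rank ∂_2 = (15 − 5) − 10 = 0, and ∂_2 has invariant factor 2 > 1, so H_1 = Z/2Z.
  H_2: rank ker ∂_2 − rank ∂_3 = (10 − 10) − 0 = 0, and there is no ∂_3, so H_2 = 0.

H_0 = Z,  H_1 = Z/2Z,  H_2 = 0.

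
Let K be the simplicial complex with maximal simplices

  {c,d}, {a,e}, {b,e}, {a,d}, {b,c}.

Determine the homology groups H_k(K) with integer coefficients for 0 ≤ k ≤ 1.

H_0 = Z,  H_1 = Z.

Order the vertices as a < b < c < d < e. Listing each simplex with vertices in this order, K has dimension 1 with simplices:

  0-simplices (5): a, b, c, d, e
  1-simplices (5): ad, ae, bc, be, cd

Hence C_0 ≅ Z^5, C_1 ≅ Z^5.

Boundary ∂_1: C_1 → C_0 sends each edge [p,q] (with p < q) to q − p. For instance
  ∂be = e − b.
As a 5×5 matrix over Z this has rank 4, with invariant factors (1,1,1,1).

From H_k ≅ ker(∂_k) / im(∂_{k+1}) we obtain:

  H_0: rank C_0 − rank ∂_1 = 5 − 4 = 1, and the invariant factors of ∂_1 are all 1, so H_0 = Z.
  H_1: rank ker ∂_1 − rank ∂_2 = (5 − 4) − 0 = 1, and there is no ∂_2, so H_1 = Z.

As a check, the Euler characteristic is 5 − 5 = 0, which agrees with 1 − 1 = 0.
(K is a triangulation of the circle S^1.)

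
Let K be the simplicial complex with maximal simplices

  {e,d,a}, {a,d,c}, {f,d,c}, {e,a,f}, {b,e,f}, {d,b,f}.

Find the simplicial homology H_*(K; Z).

Fix the vertex order a < b < c < d < e < f and write every simplex with vertices in increasing order. Then dim K = 2 and the simplices of K are:

  0-simplices (6): a, b, c, d, e, f
  1-simplices (12): ac, ad, ae, af, bd, be, bf, cd, cf, de, df, ef
  2-simplices (6): acd, ade, aef, bdf, bef, cdf

so the chain groups are C_0 ≅ Z^6, C_1 ≅ Z^12, C_2 ≅ Z^6.

The boundary map ∂_1: C_1 → C_0 maps an edge to its endpoints' difference, ∂[p,q] = q − p.
The 6×12 boundary matrix has rank 5 and Smith normal form diag(1,1,1,1,1).

Boundary ∂_2: C_2 → C_1 sends each 2-simplex [p,q,r] to [q,r] − [p,r] + [p,q]. For instance
  ∂bef = ef − bf + be,
  ∂acd = cd − ad + ac.
This gives a 12×6 integer matrix of rank 6; reducing to Smith normal form yields diagonal entries (1,1,1,1,1,1).

Now H_k = ker ∂_k / im ∂_{k+1}, so:

  H_0: rank C_0 − rank ∂_1 = 6 − 5 = 1, and the invariant factors of ∂_1 are all 1, so H_0 = Z.
  H_1: rank ker ∂_1 − rank ∂_2 = (12 − 5) − 6 = 1, and the invariant factors of ∂_2 are all 1, so H_1 = Z.
  H_2: rank ker ∂_2 − rank ∂_3 = (6 − 6) − 0 = 0, and there is no ∂_3, so H_2 = 0.

H_0 = Z,  H_1 = Z,  H_2 = 0.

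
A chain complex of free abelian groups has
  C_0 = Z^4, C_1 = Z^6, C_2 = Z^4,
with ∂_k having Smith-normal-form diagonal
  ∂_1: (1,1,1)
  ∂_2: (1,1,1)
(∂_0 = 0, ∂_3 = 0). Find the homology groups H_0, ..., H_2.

H_0 ≅ Z,  H_1 = 0,  H_2 ≅ Z.

H_0: b_0 = 4 − 0 − 3 = 1; torsion from ∂_1 factors > 1: none. So H_0 ≅ Z.
H_1: b_1 = 6 − 3 − 3 = 0; torsion from ∂_2 factors > 1: none. So H_1 ≅ 0.
H_2: b_2 = 4 − 3 − 0 = 1; torsion from ∂_3 factors > 1: none. So H_2 ≅ Z.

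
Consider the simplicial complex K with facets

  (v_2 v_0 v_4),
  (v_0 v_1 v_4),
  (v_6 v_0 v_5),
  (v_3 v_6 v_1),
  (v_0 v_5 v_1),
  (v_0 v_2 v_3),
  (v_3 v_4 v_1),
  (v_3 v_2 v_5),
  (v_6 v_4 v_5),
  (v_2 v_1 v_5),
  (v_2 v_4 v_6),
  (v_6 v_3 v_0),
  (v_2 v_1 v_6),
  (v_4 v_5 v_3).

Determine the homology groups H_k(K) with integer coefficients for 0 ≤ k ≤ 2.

H_0 ≅ Z,  H_1 ≅ Z^2,  H_2 ≅ Z.

Order the vertices as v_0 < v_1 < v_2 < v_3 < v_4 < v_5 < v_6. Listing each simplex with vertices in this order, K has dimension 2 with simplices:

  0-simplices (7): [v_0], [v_1], [v_2], [v_3], [v_4], [v_5], [v_6]
  1-simplices (21): (21 of them)
  2-simplices (14): (14 of them)

so the chain groups are C_0 ≅ Z^7, C_1 ≅ Z^21, C_2 ≅ Z^14.

∂_1: C_1 → C_0 maps an edge to its endpoints' difference, ∂[p,q] = q − p.
As a 7×21 matrix over Z this has rank 6, with invariant factors (1,1,1,1,1,1).

∂_2: C_2 → C_1 acts by ∂[p,q,r] = [q,r] − [p,r] + [p,q]. For instance
  ∂[v_0,v_1,v_4] = [v_1,v_4] − [v_0,v_4] + [v_0,v_1],
  ∂[v_1,v_2,v_5] = [v_2,v_5] − [v_1,v_5] + [v_1,v_2].
The resulting 21×14 matrix has rank 13, and its Smith normal form has invariant factors (1,1,1,1,1,1,1,1,1,1,1,1,1).

Computing H_k = (kernel of ∂_k) / (image of ∂_{k+1}):

  H_0: rank C_0 − rank ∂_1 = 7 − 6 = 1, and the invariant factors of ∂_1 are all 1, so H_0 = Z.
  H_1: rank ker ∂_1 − rank ∂_2 = (21 − 6) − 13 = 2, and the invariant factors of ∂_2 are all 1, so H_1 = Z^2.
  H_2: rank ker ∂_2 − rank ∂_3 = (14 − 13) − 0 = 1, and there is no ∂_3, so H_2 = Z.

As a check, the Euler characteristic is 7 − 21 + 14 = 0, which agrees with 1 − 2 + 1 = 0.
(K is a triangulation of the torus T^2.)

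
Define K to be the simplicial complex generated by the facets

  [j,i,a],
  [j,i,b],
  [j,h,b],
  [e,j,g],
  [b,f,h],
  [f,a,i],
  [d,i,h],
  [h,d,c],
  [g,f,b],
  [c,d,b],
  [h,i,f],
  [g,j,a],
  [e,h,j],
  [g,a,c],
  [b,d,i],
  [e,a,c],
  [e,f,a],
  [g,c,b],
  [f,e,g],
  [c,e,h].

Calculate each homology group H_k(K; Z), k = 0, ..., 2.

H_0 ≅ Z,  H_1 ≅ Z ⊕ Z/2,  H_2 = 0.

We work with the vertex ordering a < b < c < d < e < f < g < h < i < j. The simplices of K, each written with vertices in increasing order, are:

  0-simplices (10): a, b, c, d, e, f, g, h, i, j
  1-simplices (30): ac, ae, af, ag, ai, aj, bc, bd, bf, bg, bh, bi, bj, cd, ce, cg, ch, dh, di, ef, eg, eh, ej, fg, fh, fi, gj, hi, hj, ij
  2-simplices (20): ace, acg, aef, afi, agj, aij, bcd, bcg, bdi, bfg, bfh, bhj, bij, cdh, ceh, dhi, efg, egj, ehj, fhi

so the chain groups are C_0 ≅ Z^10, C_1 ≅ Z^30, C_2 ≅ Z^20.

The boundary map ∂_1: C_1 → C_0 sends each edge [p,q] (with p < q) to q − p. For instance
  ∂bj = j − b.
As a 10×30 matrix over Z this has rank 9, with invariant factors (1,1,1,1,1,1,1,1,1).

The boundary map ∂_2: C_2 → C_1 acts by ∂[p,q,r] = [q,r] − [p,r] + [p,q]. For instance
  ∂aij = ij − aj + ai,
  ∂ceh = eh − ch + ce.
As a 30×20 matrix over Z this has rank 20, with invariant factors (1,1,1,1,1,1,1,1,1,1,1,1,1,1,1,1,1,1,1,2).

From H_k ≅ ker(∂_k) / im(∂_{k+1}) we obtain:

  H_0: rank C_0 − rank ∂_1 = 10 − 9 = 1, and the invariant factors of ∂_1 are all 1, so H_0 = Z.
  H_1: rank ker ∂_1 − rank ∂_2 = (30 − 9) − 20 = 1, and ∂_2 has invariant factor 2 > 1, so H_1 = Z ⊕ Z/2.
  H_2: rank ker ∂_2 − rank ∂_3 = (20 − 20) − 0 = 0, and there is no ∂_3, so H_2 = 0.

As a check, the Euler characteristic is 10 − 30 + 20 = 0, which agrees with 1 − 1 + 0 = 0.
(K is a triangulation of the Klein bottle.)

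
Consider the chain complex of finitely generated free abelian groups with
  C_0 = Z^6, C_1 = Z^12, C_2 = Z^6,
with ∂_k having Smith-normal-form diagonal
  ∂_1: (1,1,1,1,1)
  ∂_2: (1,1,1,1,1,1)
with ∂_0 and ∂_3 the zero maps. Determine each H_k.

H_0 = Z,  H_1 = Z,  H_2 = 0.

H_0: b_0 = 6 − 0 − 5 = 1; torsion from ∂_1 factors > 1: none. So H_0 = Z.
H_1: b_1 = 12 − 5 − 6 = 1; torsion from ∂_2 factors > 1: none. So H_1 = Z.
H_2: b_2 = 6 − 6 − 0 = 0; torsion from ∂_3 factors > 1: none. So H_2 = 0.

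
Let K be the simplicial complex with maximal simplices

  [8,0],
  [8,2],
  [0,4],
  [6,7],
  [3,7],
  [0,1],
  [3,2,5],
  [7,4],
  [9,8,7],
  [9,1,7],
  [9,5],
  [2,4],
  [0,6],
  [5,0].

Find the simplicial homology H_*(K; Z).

K has 10 vertices, 19 edges, 3 triangles.
rank ∂_0 = 0, rank ∂_1 = 9 ⇒ b_0 = 10 − 0 − 9 = 1; all invariant factors of ∂_1 are 1 so no torsion. So H_0 = Z.
rank ∂_1 = 9, rank ∂_2 = 3 ⇒ b_1 = 19 − 9 − 3 = 7; all invariant factors of ∂_2 are 1 so no torsion. So H_1 = Z^7.
rank ∂_2 = 3, rank ∂_3 = 0 ⇒ b_2 = 3 − 3 − 0 = 0. So H_2 = 0.

H_0 ≅ Z,  H_1 ≅ Z^7,  H_2 = 0.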